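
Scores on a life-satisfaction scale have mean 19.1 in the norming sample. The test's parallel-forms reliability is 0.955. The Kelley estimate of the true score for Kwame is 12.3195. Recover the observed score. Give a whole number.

12

T̂ = ρX + (1 − ρ)μ  ⇒  X = (T̂ − (1 − ρ)μ) / ρ
X = (12.3195 − 0.045 × 19.1) / 0.955 = (12.3195 − 0.8595) / 0.955 = 11.4600 / 0.955 = 12.00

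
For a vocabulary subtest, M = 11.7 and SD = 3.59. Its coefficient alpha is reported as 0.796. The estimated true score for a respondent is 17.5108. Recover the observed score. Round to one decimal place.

T̂ = ρX + (1 − ρ)μ  ⇒  X = (T̂ − (1 − ρ)μ) / ρ
X = (17.5108 − 0.204 × 11.7) / 0.796 = (17.5108 − 2.3868) / 0.796 = 15.1240 / 0.796 = 19.000

19.0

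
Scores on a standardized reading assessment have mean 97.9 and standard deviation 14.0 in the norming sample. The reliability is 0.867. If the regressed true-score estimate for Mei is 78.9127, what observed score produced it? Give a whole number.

T̂ = ρX + (1 − ρ)μ  ⇒  X = (T̂ − (1 − ρ)μ) / ρ
X = (78.9127 − 0.133 × 97.9) / 0.867 = (78.9127 − 13.0207) / 0.867 = 65.8920 / 0.867 = 76.00

76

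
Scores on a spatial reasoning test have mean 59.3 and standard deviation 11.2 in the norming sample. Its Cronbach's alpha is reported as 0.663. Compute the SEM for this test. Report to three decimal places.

SEM = SD · √(1 − ρ) = 11.2 × √0.337 = 11.2 × 0.5805 = 6.5018

6.502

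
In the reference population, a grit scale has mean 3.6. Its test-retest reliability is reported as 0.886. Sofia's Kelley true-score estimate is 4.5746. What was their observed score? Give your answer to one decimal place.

4.7

T̂ = ρX + (1 − ρ)μ  ⇒  X = (T̂ − (1 − ρ)μ) / ρ
X = (4.5746 − 0.114 × 3.6) / 0.886 = (4.5746 − 0.4104) / 0.886 = 4.1642 / 0.886 = 4.700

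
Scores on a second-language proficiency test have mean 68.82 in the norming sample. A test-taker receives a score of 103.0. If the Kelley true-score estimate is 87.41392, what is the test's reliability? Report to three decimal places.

0.544

T̂ = ρX + (1 − ρ)μ  ⇒  T̂ − μ = ρ(X − μ)
ρ = (T̂ − μ)/(X − μ) = (87.41392 − 68.82) / (103.0 − 68.82) = 18.59392 / 34.18 = 0.54400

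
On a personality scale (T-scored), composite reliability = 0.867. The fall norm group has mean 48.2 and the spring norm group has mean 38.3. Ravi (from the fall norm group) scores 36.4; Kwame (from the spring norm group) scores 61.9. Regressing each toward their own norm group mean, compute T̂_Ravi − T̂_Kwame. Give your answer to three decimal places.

T̂_Ravi = 0.867(36.4) + 0.133(48.2) = 37.96940
T̂_Kwame = 0.867(61.9) + 0.133(38.3) = 58.76120
Difference = 37.96940 − 58.76120 = -20.79180

-20.792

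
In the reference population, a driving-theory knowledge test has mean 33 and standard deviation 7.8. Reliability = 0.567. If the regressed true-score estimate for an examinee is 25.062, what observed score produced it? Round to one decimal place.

T̂ = ρX + (1 − ρ)μ  ⇒  X = (T̂ − (1 − ρ)μ) / ρ
X = (25.062 − 0.433 × 33) / 0.567 = (25.062 − 14.289) / 0.567 = 10.773 / 0.567 = 19.000

19.0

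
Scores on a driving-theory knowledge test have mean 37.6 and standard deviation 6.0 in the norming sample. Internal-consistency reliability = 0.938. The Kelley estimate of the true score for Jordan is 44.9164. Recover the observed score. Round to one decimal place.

T̂ = ρX + (1 − ρ)μ  ⇒  X = (T̂ − (1 − ρ)μ) / ρ
X = (44.9164 − 0.062 × 37.6) / 0.938 = (44.9164 − 2.3312) / 0.938 = 42.5852 / 0.938 = 45.400

45.4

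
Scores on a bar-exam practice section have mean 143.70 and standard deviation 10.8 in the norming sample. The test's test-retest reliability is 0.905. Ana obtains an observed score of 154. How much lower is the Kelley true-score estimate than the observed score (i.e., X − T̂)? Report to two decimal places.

T̂ = ρX + (1 − ρ)μ
  = 0.905 × 154 + 0.095 × 143.70
  = 139.370 + 13.65150
  = 153.0215
  ≈ 153.022
X − T̂ = 154 − 153.022 = 0.978 → 0.98

0.98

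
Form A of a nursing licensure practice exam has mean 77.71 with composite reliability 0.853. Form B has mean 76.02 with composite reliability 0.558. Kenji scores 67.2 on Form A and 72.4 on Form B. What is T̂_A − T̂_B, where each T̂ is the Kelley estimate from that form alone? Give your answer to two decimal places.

T̂_A = 0.853(67.2) + 0.147(77.71) = 68.7450
T̂_B = 0.558(72.4) + 0.442(76.02) = 74.0000
T̂_A − T̂_B = -5.2551

-5.26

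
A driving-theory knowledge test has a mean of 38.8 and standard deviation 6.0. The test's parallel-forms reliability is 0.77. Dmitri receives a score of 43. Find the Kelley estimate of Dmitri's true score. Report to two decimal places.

Regress the observed score toward the mean by the unreliability: T̂ = 0.77·43 + 0.23·38.8 = 33.11 + 8.924 = 42.034.

42.03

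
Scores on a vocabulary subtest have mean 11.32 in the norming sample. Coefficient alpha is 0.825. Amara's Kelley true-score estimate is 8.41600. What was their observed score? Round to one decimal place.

T̂ = ρX + (1 − ρ)μ  ⇒  X = (T̂ − (1 − ρ)μ) / ρ
X = (8.41600 − 0.175 × 11.32) / 0.825 = (8.41600 − 1.98100) / 0.825 = 6.43500 / 0.825 = 7.800

7.8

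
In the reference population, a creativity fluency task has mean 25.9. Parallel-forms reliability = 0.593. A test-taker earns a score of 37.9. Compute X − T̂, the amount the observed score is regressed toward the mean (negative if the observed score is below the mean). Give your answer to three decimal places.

4.884

T̂ = ρX + (1 − ρ)μ
  = 0.593 × 37.9 + 0.407 × 25.9
  = 22.4747 + 10.5413
  = 33.01600
  ≈ 33.0160
X − T̂ = 37.9 − 33.0160 = 4.8840 → 4.884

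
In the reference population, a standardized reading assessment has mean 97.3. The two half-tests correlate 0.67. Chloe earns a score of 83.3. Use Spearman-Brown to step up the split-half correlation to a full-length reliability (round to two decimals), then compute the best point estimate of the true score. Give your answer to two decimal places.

Spearman-Brown: ρ = 2r/(1 + r) = 2(0.67)/(1 + 0.67) = 1.340/1.67 = 0.8024 → 0.80
T̂ = 0.80(83.3) + 0.20(97.3) = 66.640 + 19.460 = 86.100 → 86.10

86.10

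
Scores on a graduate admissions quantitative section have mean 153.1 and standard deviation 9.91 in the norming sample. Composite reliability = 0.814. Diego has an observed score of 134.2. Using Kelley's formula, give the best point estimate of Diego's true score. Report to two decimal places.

137.72

T̂ = 0.814(134.2) + 0.186(153.1) = 109.2388 + 28.4766 = 137.715 → 137.72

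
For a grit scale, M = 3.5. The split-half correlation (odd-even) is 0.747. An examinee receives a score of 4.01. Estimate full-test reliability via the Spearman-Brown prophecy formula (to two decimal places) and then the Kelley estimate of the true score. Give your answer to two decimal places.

Spearman-Brown: ρ = 2r/(1 + r) = 2(0.747)/(1 + 0.747) = 1.4940/1.747 = 0.8552 → 0.86
T̂ = 0.86(4.01) + 0.14(3.5) = 3.4486 + 0.490 = 3.939 → 3.94

3.94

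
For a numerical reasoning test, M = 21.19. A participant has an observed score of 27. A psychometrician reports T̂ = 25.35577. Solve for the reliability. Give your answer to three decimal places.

T̂ = ρX + (1 − ρ)μ  ⇒  T̂ − μ = ρ(X − μ)
ρ = (T̂ − μ)/(X − μ) = (25.35577 − 21.19) / (27 − 21.19) = 4.16577 / 5.81 = 0.71700

0.717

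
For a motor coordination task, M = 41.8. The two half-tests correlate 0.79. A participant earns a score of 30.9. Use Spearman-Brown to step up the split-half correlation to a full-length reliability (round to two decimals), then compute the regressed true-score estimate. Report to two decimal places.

Spearman-Brown: ρ = 2r/(1 + r) = 2(0.79)/(1 + 0.79) = 1.580/1.79 = 0.8827 → 0.88
T̂ = ρX + (1 − ρ)μ
  = 0.88 × 30.9 + 0.12 × 41.8
  = 27.192 + 5.016
  = 32.208
  ≈ 32.21

32.21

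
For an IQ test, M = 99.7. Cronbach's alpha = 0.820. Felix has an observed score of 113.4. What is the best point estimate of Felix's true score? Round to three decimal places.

110.934

Weight the observed score by reliability and the mean by (1 − reliability): T̂ = 0.820·113.4 + 0.180·99.7 = 92.9880 + 17.9460 = 110.9340.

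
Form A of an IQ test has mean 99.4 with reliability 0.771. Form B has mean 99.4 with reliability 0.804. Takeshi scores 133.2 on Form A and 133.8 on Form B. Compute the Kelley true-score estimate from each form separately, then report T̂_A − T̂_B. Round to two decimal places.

T̂_A = 0.771(133.2) + 0.229(99.4) = 125.4598
T̂_B = 0.804(133.8) + 0.196(99.4) = 127.0576
T̂_A − T̂_B = -1.5978

-1.60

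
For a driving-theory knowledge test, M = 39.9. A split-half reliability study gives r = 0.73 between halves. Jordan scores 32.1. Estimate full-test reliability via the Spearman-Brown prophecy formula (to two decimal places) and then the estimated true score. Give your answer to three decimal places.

33.348

Spearman-Brown: ρ = 2r/(1 + r) = 2(0.73)/(1 + 0.73) = 1.460/1.73 = 0.8439 → 0.84
T̂ = ρX + (1 − ρ)μ
  = 0.84 × 32.1 + 0.16 × 39.9
  = 26.964 + 6.384
  = 33.3480
  ≈ 33.348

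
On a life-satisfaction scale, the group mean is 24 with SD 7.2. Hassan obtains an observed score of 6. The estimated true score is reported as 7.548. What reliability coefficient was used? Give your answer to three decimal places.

T̂ = ρX + (1 − ρ)μ  ⇒  T̂ − μ = ρ(X − μ)
ρ = (T̂ − μ)/(X − μ) = (7.548 − 24) / (6 − 24) = -16.452 / -18.0 = 0.91400

0.914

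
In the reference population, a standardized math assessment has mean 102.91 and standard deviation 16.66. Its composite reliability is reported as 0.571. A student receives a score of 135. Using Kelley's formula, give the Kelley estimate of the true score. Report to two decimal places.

Weight the observed score by reliability and the mean by (1 − reliability): T̂ = 0.571·135 + 0.429·102.91 = 77.085 + 44.14839 = 121.233.

121.23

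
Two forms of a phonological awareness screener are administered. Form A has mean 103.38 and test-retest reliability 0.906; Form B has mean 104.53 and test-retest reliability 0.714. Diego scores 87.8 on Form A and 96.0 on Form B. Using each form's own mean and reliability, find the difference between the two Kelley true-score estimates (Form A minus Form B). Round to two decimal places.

-9.18

T̂_A = 0.906(87.8) + 0.094(103.38) = 89.2645
T̂_B = 0.714(96.0) + 0.286(104.53) = 98.4396
T̂_A − T̂_B = -9.1751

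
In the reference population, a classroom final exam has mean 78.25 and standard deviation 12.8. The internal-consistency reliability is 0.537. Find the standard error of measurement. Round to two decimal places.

8.71

SEM = SD · √(1 − ρ) = 12.8 × √0.463 = 12.8 × 0.6804 = 8.710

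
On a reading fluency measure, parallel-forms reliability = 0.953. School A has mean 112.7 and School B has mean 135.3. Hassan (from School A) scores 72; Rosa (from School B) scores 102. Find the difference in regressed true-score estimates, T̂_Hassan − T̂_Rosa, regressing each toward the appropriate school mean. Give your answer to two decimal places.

-29.65

T̂_Hassan = 0.953(72) + 0.047(112.7) = 73.9129
T̂_Rosa = 0.953(102) + 0.047(135.3) = 103.5651
Difference = 73.9129 − 103.5651 = -29.6522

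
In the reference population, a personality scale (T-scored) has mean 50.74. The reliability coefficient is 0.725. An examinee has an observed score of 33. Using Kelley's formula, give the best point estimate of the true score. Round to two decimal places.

T̂ = ρX + (1 − ρ)μ
  = 0.725 × 33 + 0.275 × 50.74
  = 23.925 + 13.95350
  = 37.879
  ≈ 37.88

37.88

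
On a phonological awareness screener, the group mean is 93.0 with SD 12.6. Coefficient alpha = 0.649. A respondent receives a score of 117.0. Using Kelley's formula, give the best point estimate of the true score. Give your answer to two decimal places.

Regress the observed score toward the mean by the unreliability: T̂ = 0.649·117.0 + 0.351·93.0 = 75.9330 + 32.6430 = 108.576.

108.58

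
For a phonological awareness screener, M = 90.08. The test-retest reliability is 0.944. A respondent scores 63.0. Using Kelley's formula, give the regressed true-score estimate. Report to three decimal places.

64.516

T̂ = 0.944(63.0) + 0.056(90.08) = 59.4720 + 5.04448 = 64.5165 → 64.516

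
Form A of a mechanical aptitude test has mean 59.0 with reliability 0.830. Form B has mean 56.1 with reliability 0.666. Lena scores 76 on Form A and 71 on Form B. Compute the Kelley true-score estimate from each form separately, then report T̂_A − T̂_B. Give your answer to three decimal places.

7.087

T̂_A = 0.830(76) + 0.170(59.0) = 73.11000
T̂_B = 0.666(71) + 0.334(56.1) = 66.02340
T̂_A − T̂_B = 7.08660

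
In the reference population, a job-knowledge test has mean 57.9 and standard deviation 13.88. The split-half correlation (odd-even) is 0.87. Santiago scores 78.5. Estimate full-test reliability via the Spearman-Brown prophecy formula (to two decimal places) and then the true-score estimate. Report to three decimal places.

77.058

Spearman-Brown: ρ = 2r/(1 + r) = 2(0.87)/(1 + 0.87) = 1.740/1.87 = 0.9305 → 0.93
Weight the observed score by reliability and the mean by (1 − reliability): T̂ = 0.93·78.5 + 0.07·57.9 = 73.005 + 4.053 = 77.0580.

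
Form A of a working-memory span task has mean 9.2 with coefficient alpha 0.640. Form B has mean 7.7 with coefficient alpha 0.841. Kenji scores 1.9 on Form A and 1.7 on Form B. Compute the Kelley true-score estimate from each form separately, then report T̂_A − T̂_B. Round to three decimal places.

1.874

T̂_A = 0.640(1.9) + 0.360(9.2) = 4.52800
T̂_B = 0.841(1.7) + 0.159(7.7) = 2.65400
T̂_A − T̂_B = 1.87400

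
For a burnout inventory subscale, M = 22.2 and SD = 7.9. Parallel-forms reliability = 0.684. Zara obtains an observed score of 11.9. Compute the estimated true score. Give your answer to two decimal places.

15.15

Weight the observed score by reliability and the mean by (1 − reliability): T̂ = 0.684·11.9 + 0.316·22.2 = 8.1396 + 7.0152 = 15.155.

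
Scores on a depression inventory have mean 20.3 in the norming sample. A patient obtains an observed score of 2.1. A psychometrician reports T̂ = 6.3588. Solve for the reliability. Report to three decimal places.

T̂ = ρX + (1 − ρ)μ  ⇒  T̂ − μ = ρ(X − μ)
ρ = (T̂ − μ)/(X − μ) = (6.3588 − 20.3) / (2.1 − 20.3) = -13.9412 / -18.2 = 0.76600

0.766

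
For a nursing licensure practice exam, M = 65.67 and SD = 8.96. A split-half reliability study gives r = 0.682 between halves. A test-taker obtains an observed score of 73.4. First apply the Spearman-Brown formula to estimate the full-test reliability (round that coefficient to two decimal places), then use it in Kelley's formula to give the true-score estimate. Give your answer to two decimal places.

71.93

Spearman-Brown: ρ = 2r/(1 + r) = 2(0.682)/(1 + 0.682) = 1.3640/1.682 = 0.8109 → 0.81
T̂ = 0.81(73.4) + 0.19(65.67) = 59.454 + 12.4773 = 71.931 → 71.93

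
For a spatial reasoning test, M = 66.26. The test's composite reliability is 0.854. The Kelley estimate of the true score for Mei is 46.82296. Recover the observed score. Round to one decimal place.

43.5

T̂ = ρX + (1 − ρ)μ  ⇒  X = (T̂ − (1 − ρ)μ) / ρ
X = (46.82296 − 0.146 × 66.26) / 0.854 = (46.82296 − 9.67396) / 0.854 = 37.14900 / 0.854 = 43.500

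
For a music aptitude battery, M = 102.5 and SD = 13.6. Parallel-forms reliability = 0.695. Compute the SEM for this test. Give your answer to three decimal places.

SEM = SD · √(1 − ρ) = 13.6 × √0.305 = 13.6 × 0.5523 = 7.5108

7.511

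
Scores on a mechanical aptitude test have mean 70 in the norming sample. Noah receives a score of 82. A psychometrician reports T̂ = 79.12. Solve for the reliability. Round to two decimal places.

T̂ = ρX + (1 − ρ)μ  ⇒  T̂ − μ = ρ(X − μ)
ρ = (T̂ − μ)/(X − μ) = (79.12 − 70) / (82 − 70) = 9.12 / 12.0 = 0.7600

0.76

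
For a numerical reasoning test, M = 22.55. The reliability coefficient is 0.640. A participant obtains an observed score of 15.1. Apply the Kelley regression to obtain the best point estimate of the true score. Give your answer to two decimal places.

17.78

Weight the observed score by reliability and the mean by (1 − reliability): T̂ = 0.640·15.1 + 0.360·22.55 = 9.6640 + 8.11800 = 17.782.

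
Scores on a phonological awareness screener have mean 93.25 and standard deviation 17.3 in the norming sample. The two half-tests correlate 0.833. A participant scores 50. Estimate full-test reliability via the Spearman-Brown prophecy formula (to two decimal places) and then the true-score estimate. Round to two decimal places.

53.89

Spearman-Brown: ρ = 2r/(1 + r) = 2(0.833)/(1 + 0.833) = 1.6660/1.833 = 0.9089 → 0.91
Regress the observed score toward the mean by the unreliability: T̂ = 0.91·50 + 0.09·93.25 = 45.50 + 8.3925 = 53.892.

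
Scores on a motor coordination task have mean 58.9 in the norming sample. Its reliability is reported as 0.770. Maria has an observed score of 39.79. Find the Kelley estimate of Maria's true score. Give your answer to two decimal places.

44.19

Regress the observed score toward the mean by the unreliability: T̂ = 0.770·39.79 + 0.230·58.9 = 30.63830 + 13.5470 = 44.185.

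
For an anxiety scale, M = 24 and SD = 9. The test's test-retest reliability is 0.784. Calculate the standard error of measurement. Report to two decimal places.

SEM = SD · √(1 − ρ) = 9 × √0.216 = 9 × 0.4648 = 4.183

4.18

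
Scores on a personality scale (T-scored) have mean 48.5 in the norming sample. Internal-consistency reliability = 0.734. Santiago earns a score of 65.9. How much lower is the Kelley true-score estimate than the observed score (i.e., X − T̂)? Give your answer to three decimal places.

T̂ = 0.734(65.9) + 0.266(48.5) = 48.3706 + 12.9010 = 61.27160 → 61.2716
X − T̂ = 65.9 − 61.2716 = 4.6284 → 4.628

4.628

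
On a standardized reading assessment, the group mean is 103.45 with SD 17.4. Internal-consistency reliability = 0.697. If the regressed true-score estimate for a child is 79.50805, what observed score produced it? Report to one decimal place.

69.1

T̂ = ρX + (1 − ρ)μ  ⇒  X = (T̂ − (1 − ρ)μ) / ρ
X = (79.50805 − 0.303 × 103.45) / 0.697 = (79.50805 − 31.34535) / 0.697 = 48.16270 / 0.697 = 69.100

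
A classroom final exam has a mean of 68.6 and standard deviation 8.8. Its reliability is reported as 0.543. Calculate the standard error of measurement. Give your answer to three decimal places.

SEM = SD · √(1 − ρ) = 8.8 × √0.457 = 8.8 × 0.6760 = 5.9490

5.949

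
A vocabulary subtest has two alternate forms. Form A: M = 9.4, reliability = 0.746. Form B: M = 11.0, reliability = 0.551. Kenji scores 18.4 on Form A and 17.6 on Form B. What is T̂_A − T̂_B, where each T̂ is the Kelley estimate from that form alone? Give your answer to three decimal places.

1.477

T̂_A = 0.746(18.4) + 0.254(9.4) = 16.11400
T̂_B = 0.551(17.6) + 0.449(11.0) = 14.63660
T̂_A − T̂_B = 1.47740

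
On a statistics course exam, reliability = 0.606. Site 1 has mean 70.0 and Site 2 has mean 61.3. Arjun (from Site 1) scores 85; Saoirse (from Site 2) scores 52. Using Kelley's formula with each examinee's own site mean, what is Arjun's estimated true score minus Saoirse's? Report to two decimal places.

T̂_Arjun = 0.606(85) + 0.394(70.0) = 79.0900
T̂_Saoirse = 0.606(52) + 0.394(61.3) = 55.6642
Difference = 79.0900 − 55.6642 = 23.4258

23.43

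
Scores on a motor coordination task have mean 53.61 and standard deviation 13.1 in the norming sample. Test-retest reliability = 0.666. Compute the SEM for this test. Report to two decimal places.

SEM = SD · √(1 − ρ) = 13.1 × √0.334 = 13.1 × 0.5779 = 7.571

7.57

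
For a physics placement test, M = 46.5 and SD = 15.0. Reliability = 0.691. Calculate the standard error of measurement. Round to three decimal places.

8.338

SEM = SD · √(1 − ρ) = 15.0 × √0.309 = 15.0 × 0.5559 = 8.3382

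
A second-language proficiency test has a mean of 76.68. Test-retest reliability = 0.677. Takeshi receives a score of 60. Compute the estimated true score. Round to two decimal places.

T̂ = ρX + (1 − ρ)μ
  = 0.677 × 60 + 0.323 × 76.68
  = 40.620 + 24.76764
  = 65.388
  ≈ 65.39

65.39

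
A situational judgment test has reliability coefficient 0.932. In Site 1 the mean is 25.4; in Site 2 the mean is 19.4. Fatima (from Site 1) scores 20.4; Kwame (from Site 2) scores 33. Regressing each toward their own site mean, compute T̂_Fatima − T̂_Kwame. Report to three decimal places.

-11.335

T̂_Fatima = 0.932(20.4) + 0.068(25.4) = 20.74000
T̂_Kwame = 0.932(33) + 0.068(19.4) = 32.07520
Difference = 20.74000 − 32.07520 = -11.33520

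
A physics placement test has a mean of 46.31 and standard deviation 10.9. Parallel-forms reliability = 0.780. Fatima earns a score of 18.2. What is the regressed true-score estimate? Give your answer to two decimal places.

T̂ = ρX + (1 − ρ)μ
  = 0.780 × 18.2 + 0.220 × 46.31
  = 14.1960 + 10.18820
  = 24.384
  ≈ 24.38

24.38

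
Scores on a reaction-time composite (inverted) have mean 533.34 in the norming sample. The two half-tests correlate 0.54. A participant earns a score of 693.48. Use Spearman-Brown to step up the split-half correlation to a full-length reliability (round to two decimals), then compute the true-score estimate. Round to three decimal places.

645.438

Spearman-Brown: ρ = 2r/(1 + r) = 2(0.54)/(1 + 0.54) = 1.080/1.54 = 0.7013 → 0.70
Kelley's formula gives T̂ = 0.70·693.48 + 0.30·533.34 = 485.4360 + 160.0020 = 645.4380.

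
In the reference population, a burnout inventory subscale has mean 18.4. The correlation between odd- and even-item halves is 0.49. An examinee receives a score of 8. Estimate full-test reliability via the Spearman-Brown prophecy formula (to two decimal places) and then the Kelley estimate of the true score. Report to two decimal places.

Spearman-Brown: ρ = 2r/(1 + r) = 2(0.49)/(1 + 0.49) = 0.980/1.49 = 0.6577 → 0.66
T̂ = 0.66(8) + 0.34(18.4) = 5.28 + 6.256 = 11.536 → 11.54

11.54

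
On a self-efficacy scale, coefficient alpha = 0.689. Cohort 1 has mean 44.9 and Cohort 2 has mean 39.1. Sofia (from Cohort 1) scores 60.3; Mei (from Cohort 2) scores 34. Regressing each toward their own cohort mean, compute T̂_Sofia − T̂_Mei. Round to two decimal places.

19.92

T̂_Sofia = 0.689(60.3) + 0.311(44.9) = 55.5106
T̂_Mei = 0.689(34) + 0.311(39.1) = 35.5861
Difference = 55.5106 − 35.5861 = 19.9245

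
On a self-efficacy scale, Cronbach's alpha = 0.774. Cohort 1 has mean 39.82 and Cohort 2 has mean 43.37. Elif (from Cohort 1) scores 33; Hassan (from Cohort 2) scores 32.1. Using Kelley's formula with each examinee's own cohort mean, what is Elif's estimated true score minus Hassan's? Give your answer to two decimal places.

T̂_Elif = 0.774(33) + 0.226(39.82) = 34.5413
T̂_Hassan = 0.774(32.1) + 0.226(43.37) = 34.6470
Difference = 34.5413 − 34.6470 = -0.1057

-0.11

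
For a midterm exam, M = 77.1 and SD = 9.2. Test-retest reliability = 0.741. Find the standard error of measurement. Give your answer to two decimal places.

4.68

SEM = SD · √(1 − ρ) = 9.2 × √0.259 = 9.2 × 0.5089 = 4.682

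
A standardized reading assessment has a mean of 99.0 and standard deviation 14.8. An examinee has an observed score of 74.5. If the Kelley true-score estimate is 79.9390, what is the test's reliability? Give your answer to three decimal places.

0.778

T̂ = ρX + (1 − ρ)μ  ⇒  T̂ − μ = ρ(X − μ)
ρ = (T̂ − μ)/(X − μ) = (79.9390 − 99.0) / (74.5 − 99.0) = -19.0610 / -24.5 = 0.77800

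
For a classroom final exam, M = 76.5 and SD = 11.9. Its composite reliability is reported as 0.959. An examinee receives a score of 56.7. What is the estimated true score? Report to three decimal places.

57.512

T̂ = ρX + (1 − ρ)μ
  = 0.959 × 56.7 + 0.041 × 76.5
  = 54.3753 + 3.1365
  = 57.5118
  ≈ 57.512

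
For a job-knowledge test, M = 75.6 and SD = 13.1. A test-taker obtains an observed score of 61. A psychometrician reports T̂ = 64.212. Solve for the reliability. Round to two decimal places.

0.78

T̂ = ρX + (1 − ρ)μ  ⇒  T̂ − μ = ρ(X − μ)
ρ = (T̂ − μ)/(X − μ) = (64.212 − 75.6) / (61 − 75.6) = -11.388 / -14.6 = 0.7800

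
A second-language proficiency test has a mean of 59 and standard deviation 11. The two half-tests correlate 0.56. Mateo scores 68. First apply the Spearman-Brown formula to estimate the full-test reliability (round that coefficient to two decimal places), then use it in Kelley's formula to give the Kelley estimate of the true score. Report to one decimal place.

Spearman-Brown: ρ = 2r/(1 + r) = 2(0.56)/(1 + 0.56) = 1.120/1.56 = 0.7179 → 0.72
T̂ = 0.72(68) + 0.28(59) = 48.96 + 16.52 = 65.48 → 65.5

65.5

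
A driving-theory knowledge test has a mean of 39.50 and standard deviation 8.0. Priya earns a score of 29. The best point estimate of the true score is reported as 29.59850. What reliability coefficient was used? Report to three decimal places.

0.943

T̂ = ρX + (1 − ρ)μ  ⇒  T̂ − μ = ρ(X − μ)
ρ = (T̂ − μ)/(X − μ) = (29.59850 − 39.50) / (29 − 39.50) = -9.90150 / -10.50 = 0.94300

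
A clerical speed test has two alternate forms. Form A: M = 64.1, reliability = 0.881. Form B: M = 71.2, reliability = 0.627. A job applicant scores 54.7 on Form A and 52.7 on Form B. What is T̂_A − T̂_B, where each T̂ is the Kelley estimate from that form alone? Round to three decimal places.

T̂_A = 0.881(54.7) + 0.119(64.1) = 55.81860
T̂_B = 0.627(52.7) + 0.373(71.2) = 59.60050
T̂_A − T̂_B = -3.78190

-3.782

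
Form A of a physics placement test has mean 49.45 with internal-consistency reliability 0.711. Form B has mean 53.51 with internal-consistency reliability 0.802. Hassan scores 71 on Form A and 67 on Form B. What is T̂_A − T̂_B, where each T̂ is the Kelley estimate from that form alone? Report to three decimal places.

0.443

T̂_A = 0.711(71) + 0.289(49.45) = 64.77205
T̂_B = 0.802(67) + 0.198(53.51) = 64.32898
T̂_A − T̂_B = 0.44307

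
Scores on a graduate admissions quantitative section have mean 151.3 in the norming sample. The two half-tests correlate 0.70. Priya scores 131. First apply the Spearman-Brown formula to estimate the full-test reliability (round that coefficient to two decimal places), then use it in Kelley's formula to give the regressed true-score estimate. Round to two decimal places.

Spearman-Brown: ρ = 2r/(1 + r) = 2(0.70)/(1 + 0.70) = 1.400/1.70 = 0.8235 → 0.82
T̂ = ρX + (1 − ρ)μ
  = 0.82 × 131 + 0.18 × 151.3
  = 107.42 + 27.234
  = 134.654
  ≈ 134.65

134.65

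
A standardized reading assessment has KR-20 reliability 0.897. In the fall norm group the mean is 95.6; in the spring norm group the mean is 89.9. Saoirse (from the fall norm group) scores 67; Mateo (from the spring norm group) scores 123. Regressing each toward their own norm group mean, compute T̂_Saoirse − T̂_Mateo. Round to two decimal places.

T̂_Saoirse = 0.897(67) + 0.103(95.6) = 69.9458
T̂_Mateo = 0.897(123) + 0.103(89.9) = 119.5907
Difference = 69.9458 − 119.5907 = -49.6449

-49.64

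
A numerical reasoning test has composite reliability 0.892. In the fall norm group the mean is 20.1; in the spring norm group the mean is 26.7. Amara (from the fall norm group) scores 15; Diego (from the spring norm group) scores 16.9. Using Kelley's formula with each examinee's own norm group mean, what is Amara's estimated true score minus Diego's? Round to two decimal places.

T̂_Amara = 0.892(15) + 0.108(20.1) = 15.5508
T̂_Diego = 0.892(16.9) + 0.108(26.7) = 17.9584
Difference = 15.5508 − 17.9584 = -2.4076

-2.41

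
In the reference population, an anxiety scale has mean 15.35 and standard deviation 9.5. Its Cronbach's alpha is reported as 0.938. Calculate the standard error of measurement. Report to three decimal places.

SEM = SD · √(1 − ρ) = 9.5 × √0.062 = 9.5 × 0.2490 = 2.3655

2.365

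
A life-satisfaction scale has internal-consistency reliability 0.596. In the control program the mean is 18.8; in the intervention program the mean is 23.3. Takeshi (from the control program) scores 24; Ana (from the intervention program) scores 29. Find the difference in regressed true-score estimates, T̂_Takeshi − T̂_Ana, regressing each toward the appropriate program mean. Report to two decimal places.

-4.80

T̂_Takeshi = 0.596(24) + 0.404(18.8) = 21.8992
T̂_Ana = 0.596(29) + 0.404(23.3) = 26.6972
Difference = 21.8992 − 26.6972 = -4.7980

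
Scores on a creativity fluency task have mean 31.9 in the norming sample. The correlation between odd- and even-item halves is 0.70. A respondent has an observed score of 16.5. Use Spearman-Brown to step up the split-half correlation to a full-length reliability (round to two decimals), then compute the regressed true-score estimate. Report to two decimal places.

19.27

Spearman-Brown: ρ = 2r/(1 + r) = 2(0.70)/(1 + 0.70) = 1.400/1.70 = 0.8235 → 0.82
Regress the observed score toward the mean by the unreliability: T̂ = 0.82·16.5 + 0.18·31.9 = 13.530 + 5.742 = 19.272.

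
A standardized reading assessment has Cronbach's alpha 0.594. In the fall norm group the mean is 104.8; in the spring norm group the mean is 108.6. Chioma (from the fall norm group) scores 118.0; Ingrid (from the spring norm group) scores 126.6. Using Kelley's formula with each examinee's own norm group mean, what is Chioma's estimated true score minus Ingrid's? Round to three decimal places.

T̂_Chioma = 0.594(118.0) + 0.406(104.8) = 112.64080
T̂_Ingrid = 0.594(126.6) + 0.406(108.6) = 119.29200
Difference = 112.64080 − 119.29200 = -6.65120

-6.651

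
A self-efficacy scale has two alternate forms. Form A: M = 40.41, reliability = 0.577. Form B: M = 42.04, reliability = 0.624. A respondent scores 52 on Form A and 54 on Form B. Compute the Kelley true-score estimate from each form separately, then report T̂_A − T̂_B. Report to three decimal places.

T̂_A = 0.577(52) + 0.423(40.41) = 47.09743
T̂_B = 0.624(54) + 0.376(42.04) = 49.50304
T̂_A − T̂_B = -2.40561

-2.406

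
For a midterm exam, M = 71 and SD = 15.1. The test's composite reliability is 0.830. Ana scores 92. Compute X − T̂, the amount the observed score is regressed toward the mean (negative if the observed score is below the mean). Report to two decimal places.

3.57

T̂ = ρX + (1 − ρ)μ
  = 0.830 × 92 + 0.170 × 71
  = 76.360 + 12.070
  = 88.4300
  ≈ 88.430
X − T̂ = 92 − 88.430 = 3.570 → 3.57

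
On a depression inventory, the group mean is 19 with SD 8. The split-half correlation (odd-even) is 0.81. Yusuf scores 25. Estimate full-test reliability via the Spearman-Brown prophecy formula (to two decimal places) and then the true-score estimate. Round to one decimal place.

Spearman-Brown: ρ = 2r/(1 + r) = 2(0.81)/(1 + 0.81) = 1.620/1.81 = 0.8950 → 0.90
Weight the observed score by reliability and the mean by (1 − reliability): T̂ = 0.90·25 + 0.10·19 = 22.50 + 1.90 = 24.40.

24.4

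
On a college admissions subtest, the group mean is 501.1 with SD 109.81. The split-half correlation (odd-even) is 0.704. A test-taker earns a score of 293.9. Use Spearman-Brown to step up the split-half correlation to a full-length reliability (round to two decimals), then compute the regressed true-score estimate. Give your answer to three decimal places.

Spearman-Brown: ρ = 2r/(1 + r) = 2(0.704)/(1 + 0.704) = 1.4080/1.704 = 0.8263 → 0.83
Weight the observed score by reliability and the mean by (1 − reliability): T̂ = 0.83·293.9 + 0.17·501.1 = 243.937 + 85.187 = 329.1240.

329.124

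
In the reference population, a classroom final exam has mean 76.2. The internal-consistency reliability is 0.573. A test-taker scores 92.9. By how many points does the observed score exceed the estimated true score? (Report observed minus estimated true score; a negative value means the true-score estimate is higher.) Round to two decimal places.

7.13

T̂ = 0.573(92.9) + 0.427(76.2) = 53.2317 + 32.5374 = 85.7691 → 85.769
X − T̂ = 92.9 − 85.769 = 7.131 → 7.13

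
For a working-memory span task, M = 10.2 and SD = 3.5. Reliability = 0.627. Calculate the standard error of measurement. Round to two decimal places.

2.14

SEM = SD · √(1 − ρ) = 3.5 × √0.373 = 3.5 × 0.6107 = 2.138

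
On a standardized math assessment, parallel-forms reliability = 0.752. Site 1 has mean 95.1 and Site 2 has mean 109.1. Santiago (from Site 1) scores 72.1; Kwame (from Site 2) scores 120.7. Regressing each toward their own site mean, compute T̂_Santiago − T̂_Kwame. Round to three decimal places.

T̂_Santiago = 0.752(72.1) + 0.248(95.1) = 77.80400
T̂_Kwame = 0.752(120.7) + 0.248(109.1) = 117.82320
Difference = 77.80400 − 117.82320 = -40.01920

-40.019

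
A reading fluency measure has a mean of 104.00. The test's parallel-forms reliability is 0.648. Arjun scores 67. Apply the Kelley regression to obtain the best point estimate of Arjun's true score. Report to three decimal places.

T̂ = ρX + (1 − ρ)μ
  = 0.648 × 67 + 0.352 × 104.00
  = 43.416 + 36.60800
  = 80.0240
  ≈ 80.024

80.024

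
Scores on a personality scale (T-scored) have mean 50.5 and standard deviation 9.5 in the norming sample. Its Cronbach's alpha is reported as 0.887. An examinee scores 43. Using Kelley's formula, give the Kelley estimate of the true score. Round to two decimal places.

T̂ = 0.887(43) + 0.113(50.5) = 38.141 + 5.7065 = 43.847 → 43.85

43.85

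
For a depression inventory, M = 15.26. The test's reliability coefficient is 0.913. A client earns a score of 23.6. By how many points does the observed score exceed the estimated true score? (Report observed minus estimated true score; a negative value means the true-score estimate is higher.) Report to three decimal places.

0.726

Regress the observed score toward the mean by the unreliability: T̂ = 0.913·23.6 + 0.087·15.26 = 21.5468 + 1.32762 = 22.87442.
X − T̂ = 23.6 − 22.8744 = 0.7256 → 0.726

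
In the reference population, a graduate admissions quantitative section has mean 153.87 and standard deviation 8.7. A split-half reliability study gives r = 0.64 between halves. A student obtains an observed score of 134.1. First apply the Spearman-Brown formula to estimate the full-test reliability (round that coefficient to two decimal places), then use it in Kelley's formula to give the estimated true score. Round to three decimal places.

138.449

Spearman-Brown: ρ = 2r/(1 + r) = 2(0.64)/(1 + 0.64) = 1.280/1.64 = 0.7805 → 0.78
Regress the observed score toward the mean by the unreliability: T̂ = 0.78·134.1 + 0.22·153.87 = 104.598 + 33.8514 = 138.4494.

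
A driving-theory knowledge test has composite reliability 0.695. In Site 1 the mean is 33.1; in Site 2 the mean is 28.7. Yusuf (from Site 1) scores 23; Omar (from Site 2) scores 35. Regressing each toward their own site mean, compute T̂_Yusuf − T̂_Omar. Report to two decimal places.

T̂_Yusuf = 0.695(23) + 0.305(33.1) = 26.0805
T̂_Omar = 0.695(35) + 0.305(28.7) = 33.0785
Difference = 26.0805 − 33.0785 = -6.9980

-7.00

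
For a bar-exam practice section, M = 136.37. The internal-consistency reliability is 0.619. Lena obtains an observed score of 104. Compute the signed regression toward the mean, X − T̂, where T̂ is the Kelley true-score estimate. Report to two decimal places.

Weight the observed score by reliability and the mean by (1 − reliability): T̂ = 0.619·104 + 0.381·136.37 = 64.376 + 51.95697 = 116.3330.
X − T̂ = 104 − 116.333 = -12.333 → -12.33

-12.33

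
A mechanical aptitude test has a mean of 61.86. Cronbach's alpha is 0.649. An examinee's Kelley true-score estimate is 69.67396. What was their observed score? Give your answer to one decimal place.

73.9

T̂ = ρX + (1 − ρ)μ  ⇒  X = (T̂ − (1 − ρ)μ) / ρ
X = (69.67396 − 0.351 × 61.86) / 0.649 = (69.67396 − 21.71286) / 0.649 = 47.96110 / 0.649 = 73.900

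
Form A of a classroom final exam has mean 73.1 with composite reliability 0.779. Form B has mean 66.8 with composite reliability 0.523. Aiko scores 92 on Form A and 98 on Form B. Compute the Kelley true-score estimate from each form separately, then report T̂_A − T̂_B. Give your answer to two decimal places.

4.71

T̂_A = 0.779(92) + 0.221(73.1) = 87.8231
T̂_B = 0.523(98) + 0.477(66.8) = 83.1176
T̂_A − T̂_B = 4.7055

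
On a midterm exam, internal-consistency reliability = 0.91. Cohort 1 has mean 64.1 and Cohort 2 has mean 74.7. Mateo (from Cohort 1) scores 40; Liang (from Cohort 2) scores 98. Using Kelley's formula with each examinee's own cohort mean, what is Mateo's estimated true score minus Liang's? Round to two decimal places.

T̂_Mateo = 0.91(40) + 0.09(64.1) = 42.1690
T̂_Liang = 0.91(98) + 0.09(74.7) = 95.9030
Difference = 42.1690 − 95.9030 = -53.7340

-53.73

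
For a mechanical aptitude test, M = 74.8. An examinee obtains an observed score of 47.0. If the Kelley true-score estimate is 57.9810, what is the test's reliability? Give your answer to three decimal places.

0.605

T̂ = ρX + (1 − ρ)μ  ⇒  T̂ − μ = ρ(X − μ)
ρ = (T̂ − μ)/(X − μ) = (57.9810 − 74.8) / (47.0 − 74.8) = -16.8190 / -27.8 = 0.60500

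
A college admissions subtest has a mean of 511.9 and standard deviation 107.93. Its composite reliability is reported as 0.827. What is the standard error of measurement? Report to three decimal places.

SEM = SD · √(1 − ρ) = 107.93 × √0.173 = 107.93 × 0.4159 = 44.8916

44.892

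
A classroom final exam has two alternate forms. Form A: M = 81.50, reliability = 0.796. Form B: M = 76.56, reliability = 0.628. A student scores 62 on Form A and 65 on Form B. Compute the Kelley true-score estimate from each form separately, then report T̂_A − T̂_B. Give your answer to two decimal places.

T̂_A = 0.796(62) + 0.204(81.50) = 65.9780
T̂_B = 0.628(65) + 0.372(76.56) = 69.3003
T̂_A − T̂_B = -3.3223

-3.32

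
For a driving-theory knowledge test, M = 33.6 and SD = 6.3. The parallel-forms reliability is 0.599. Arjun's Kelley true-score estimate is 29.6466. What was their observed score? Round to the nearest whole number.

T̂ = ρX + (1 − ρ)μ  ⇒  X = (T̂ − (1 − ρ)μ) / ρ
X = (29.6466 − 0.401 × 33.6) / 0.599 = (29.6466 − 13.4736) / 0.599 = 16.1730 / 0.599 = 27.00

27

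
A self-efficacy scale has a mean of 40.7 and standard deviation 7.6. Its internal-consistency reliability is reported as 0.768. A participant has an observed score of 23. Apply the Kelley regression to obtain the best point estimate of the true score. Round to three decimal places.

Kelley's formula gives T̂ = 0.768·23 + 0.232·40.7 = 17.664 + 9.4424 = 27.1064.

27.106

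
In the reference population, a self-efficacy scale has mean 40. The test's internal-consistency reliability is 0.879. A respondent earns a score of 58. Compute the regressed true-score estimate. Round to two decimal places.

55.82

T̂ = 0.879(58) + 0.121(40) = 50.982 + 4.840 = 55.822 → 55.82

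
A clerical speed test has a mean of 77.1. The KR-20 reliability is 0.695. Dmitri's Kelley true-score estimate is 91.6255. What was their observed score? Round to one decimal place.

T̂ = ρX + (1 − ρ)μ  ⇒  X = (T̂ − (1 − ρ)μ) / ρ
X = (91.6255 − 0.305 × 77.1) / 0.695 = (91.6255 − 23.5155) / 0.695 = 68.1100 / 0.695 = 98.000

98.0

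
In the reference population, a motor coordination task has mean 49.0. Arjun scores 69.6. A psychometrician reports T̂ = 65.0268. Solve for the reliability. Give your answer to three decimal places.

T̂ = ρX + (1 − ρ)μ  ⇒  T̂ − μ = ρ(X − μ)
ρ = (T̂ − μ)/(X − μ) = (65.0268 − 49.0) / (69.6 − 49.0) = 16.0268 / 20.6 = 0.77800

0.778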